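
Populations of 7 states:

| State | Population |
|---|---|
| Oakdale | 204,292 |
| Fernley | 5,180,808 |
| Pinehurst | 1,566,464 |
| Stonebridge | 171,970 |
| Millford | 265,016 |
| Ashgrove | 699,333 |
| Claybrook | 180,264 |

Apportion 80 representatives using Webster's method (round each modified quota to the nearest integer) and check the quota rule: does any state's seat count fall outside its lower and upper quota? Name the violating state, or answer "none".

Standard quotas: Oakdale 1.977, Fernley 50.128, Pinehurst 15.157, Stonebridge 1.664, Millford 2.564, Ashgrove 6.767, Claybrook 1.744.
Webster allocation: Oakdale 2, Fernley 49, Pinehurst 15, Stonebridge 2, Millford 3, Ashgrove 7, Claybrook 2.
Fernley has quota 50.128 (lower 50, upper 51) but receives 49 — outside the quota interval.

Fernley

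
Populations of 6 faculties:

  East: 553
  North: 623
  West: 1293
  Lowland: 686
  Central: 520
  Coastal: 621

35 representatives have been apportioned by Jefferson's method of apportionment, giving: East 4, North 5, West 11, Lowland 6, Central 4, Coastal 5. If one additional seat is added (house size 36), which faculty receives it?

East

Priority for the next seat is population ÷ (current seats + 1).
Priorities: East 110.600, North 103.833, West 107.750, Lowland 98.000, Central 104.000, Coastal 103.500.
Highest priority: East.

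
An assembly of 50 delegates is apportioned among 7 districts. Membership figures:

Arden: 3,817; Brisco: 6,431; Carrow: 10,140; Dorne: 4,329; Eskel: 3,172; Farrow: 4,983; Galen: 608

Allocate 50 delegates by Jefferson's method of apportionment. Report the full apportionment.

Arden: 6, Brisco: 10, Carrow: 16, Dorne: 6, Eskel: 5, Farrow: 7, Galen: 0

Standard divisor 33480/50 ≈ 669.6; standard quotas: Arden 5.700, Brisco 9.604, Carrow 15.143, Dorne 6.465, Eskel 4.737, Farrow 7.442, Galen 0.908.
Rounding down gives 5, 9, 15, 6, 4, 7, 0 = 46 seats, so the divisor must be adjusted.
With modified divisor 630: modified quotas Arden 6.059, Brisco 10.208, Carrow 16.095, Dorne 6.871, Eskel 5.035, Farrow 7.910, Galen 0.965.
Rounding down: Arden 6, Brisco 10, Carrow 16, Dorne 6, Eskel 5, Farrow 7, Galen 0 (total 50).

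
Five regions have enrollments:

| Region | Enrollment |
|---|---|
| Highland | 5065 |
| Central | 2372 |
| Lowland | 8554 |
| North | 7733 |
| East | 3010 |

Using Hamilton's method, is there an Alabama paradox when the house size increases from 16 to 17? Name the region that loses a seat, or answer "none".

At 16 seats: Highland 3, Central 1, Lowland 5, North 5, East 2.
At 17 seats: Highland 3, Central 2, Lowland 5, North 5, East 2.
No region's allocation decreased.

none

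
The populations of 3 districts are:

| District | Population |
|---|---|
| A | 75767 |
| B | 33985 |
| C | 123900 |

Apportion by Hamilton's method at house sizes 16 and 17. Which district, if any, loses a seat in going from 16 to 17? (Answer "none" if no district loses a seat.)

none

At 16 seats: A 5, B 2, C 9.
At 17 seats: A 6, B 2, C 9.
No district's allocation decreased.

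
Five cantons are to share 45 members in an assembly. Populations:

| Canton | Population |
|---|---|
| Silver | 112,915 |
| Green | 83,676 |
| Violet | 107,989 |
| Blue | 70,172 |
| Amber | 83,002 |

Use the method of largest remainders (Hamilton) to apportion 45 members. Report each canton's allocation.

Silver 11, Green 8, Violet 11, Blue 7, Amber 8

Total 457754; standard divisor 457754/45 ≈ 10172.311.
Standard quotas: Silver 11.1002, Green 8.2259, Violet 10.6160, Blue 6.8983, Amber 8.1596.
Lower quotas: Silver 11, Green 8, Violet 10, Blue 6, Amber 8 (sum 43, leaving 2 seats).
Remainders in descending order: Blue 0.8983, Violet 0.6160, Green 0.2259, Amber 0.1596, Silver 0.1002.
Largest remainders: Blue, Violet receive the extra seats.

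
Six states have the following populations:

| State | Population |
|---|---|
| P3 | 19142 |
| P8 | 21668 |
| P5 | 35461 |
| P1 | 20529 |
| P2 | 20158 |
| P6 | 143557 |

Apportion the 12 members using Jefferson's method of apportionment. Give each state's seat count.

P3=1; P8=1; P5=1; P1=1; P2=1; P6=7

Standard divisor 260515/12 ≈ 21709.583; standard quotas: P3 0.882, P8 0.998, P5 1.633, P1 0.946, P2 0.929, P6 6.613.
Rounding down gives 0, 0, 1, 0, 0, 6 = 7 seats, so the divisor must be adjusted.
With modified divisor 18500: modified quotas P3 1.035, P8 1.171, P5 1.917, P1 1.110, P2 1.090, P6 7.760.
Rounding down: P3 1, P8 1, P5 1, P1 1, P2 1, P6 7 (total 12).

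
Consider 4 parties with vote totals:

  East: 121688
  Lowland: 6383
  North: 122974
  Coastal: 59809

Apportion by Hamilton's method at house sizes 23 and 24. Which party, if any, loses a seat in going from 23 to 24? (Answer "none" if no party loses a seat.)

Lowland

At 23 seats: East 9, Lowland 1, North 9, Coastal 4.
At 24 seats: East 9, Lowland 0, North 10, Coastal 5.
Lowland drops from 1 to 0.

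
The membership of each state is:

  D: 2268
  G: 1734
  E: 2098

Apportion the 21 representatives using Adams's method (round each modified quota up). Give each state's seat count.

D 8, G 6, E 7

Standard divisor 6100/21 ≈ 290.476; standard quotas: D 7.808, G 5.970, E 7.223.
Rounding up gives 8, 6, 8 = 22 seats, so the divisor must be adjusted.
With modified divisor 310: modified quotas D 7.316, G 5.594, E 6.768.
Rounding up: D 8, G 6, E 7 (total 21).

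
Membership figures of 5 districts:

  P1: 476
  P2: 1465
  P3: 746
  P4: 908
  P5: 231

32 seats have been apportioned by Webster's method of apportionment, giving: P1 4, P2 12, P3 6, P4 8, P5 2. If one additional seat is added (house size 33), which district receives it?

P2

Priority for the next seat is population ÷ (current seats + 0.5).
Priorities: P1 105.778, P2 117.200, P3 114.769, P4 106.824, P5 92.400.
Highest priority: P2.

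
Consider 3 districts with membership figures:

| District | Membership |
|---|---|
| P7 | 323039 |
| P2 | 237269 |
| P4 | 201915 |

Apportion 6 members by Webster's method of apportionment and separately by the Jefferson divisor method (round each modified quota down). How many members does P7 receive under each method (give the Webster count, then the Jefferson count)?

Webster: P7 2, P2 2, P4 2.
Jefferson: P7 3, P2 2, P4 1.
P7 gets 2 under Webster and 3 under Jefferson.

2 and 3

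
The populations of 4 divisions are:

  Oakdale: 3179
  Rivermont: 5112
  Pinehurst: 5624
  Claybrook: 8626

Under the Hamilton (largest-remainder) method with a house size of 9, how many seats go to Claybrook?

4

The standard divisor is 22541/9 ≈ 2504.556.
Standard quotas: Oakdale 1.2693, Rivermont 2.0411, Pinehurst 2.2455, Claybrook 3.4441.
Lower quotas: Oakdale 1, Rivermont 2, Pinehurst 2, Claybrook 3 (sum 8, leaving 1 seat).
Remainders in descending order: Claybrook 0.4441, Oakdale 0.2693, Pinehurst 0.2455, Rivermont 0.0411.
The surplus seat goes to Claybrook.
Claybrook receives 4.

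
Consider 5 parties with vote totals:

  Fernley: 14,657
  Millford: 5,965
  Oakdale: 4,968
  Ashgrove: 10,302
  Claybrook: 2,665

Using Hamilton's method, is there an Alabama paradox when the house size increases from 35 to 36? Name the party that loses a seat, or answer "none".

At 35 seats: Fernley 13, Millford 5, Oakdale 5, Ashgrove 9, Claybrook 3.
At 36 seats: Fernley 14, Millford 5, Oakdale 5, Ashgrove 10, Claybrook 2.
Claybrook drops from 3 to 2.

Claybrook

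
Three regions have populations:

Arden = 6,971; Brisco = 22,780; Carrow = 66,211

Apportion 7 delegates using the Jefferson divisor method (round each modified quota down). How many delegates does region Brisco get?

2

Standard divisor 95962/7 ≈ 13708.857; standard quotas: Arden 0.509, Brisco 1.662, Carrow 4.830.
Rounding down gives 0, 1, 4 = 5 seats, so the divisor must be adjusted.
With modified divisor 11200: modified quotas Arden 0.622, Brisco 2.034, Carrow 5.912.
Rounding down: Arden 0, Brisco 2, Carrow 5 (total 7).
Brisco receives 2.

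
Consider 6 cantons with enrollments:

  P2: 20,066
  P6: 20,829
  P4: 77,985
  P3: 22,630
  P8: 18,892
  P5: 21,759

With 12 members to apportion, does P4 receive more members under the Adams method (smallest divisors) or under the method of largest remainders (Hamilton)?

Adams: P2 1, P6 2, P4 4, P3 2, P8 1, P5 2.
Hamilton: P2 1, P6 1, P4 5, P3 2, P8 1, P5 2.
P4 gets 4 under Adams and 5 under Hamilton.

Hamilton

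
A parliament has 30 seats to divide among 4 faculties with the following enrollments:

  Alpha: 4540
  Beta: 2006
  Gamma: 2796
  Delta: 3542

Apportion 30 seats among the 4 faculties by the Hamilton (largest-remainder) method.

Alpha 11, Beta 5, Gamma 6, Delta 8

Total 12884; standard divisor 12884/30 ≈ 429.467.
Standard quotas: Alpha 10.571, Beta 4.671, Gamma 6.510, Delta 8.247.
Lower quotas: Alpha 10, Beta 4, Gamma 6, Delta 8 (sum 28, leaving 2 seats).
Remainders in descending order: Beta 0.671, Alpha 0.571, Gamma 0.510, Delta 0.247.
Largest remainders: Beta, Alpha receive the extra seats.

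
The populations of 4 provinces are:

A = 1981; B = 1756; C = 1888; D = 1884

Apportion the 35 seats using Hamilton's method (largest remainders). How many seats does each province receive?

Total 7509; standard divisor 7509/35 ≈ 214.543.
Standard quotas: A 9.234, B 8.185, C 8.800, D 8.781.
Lower quotas: A 9, B 8, C 8, D 8 (sum 33, leaving 2 seats).
Remainders in descending order: C 0.800, D 0.781, A 0.234, B 0.185.
The surplus seats go to C, D.

A: 9, B: 8, C: 9, D: 9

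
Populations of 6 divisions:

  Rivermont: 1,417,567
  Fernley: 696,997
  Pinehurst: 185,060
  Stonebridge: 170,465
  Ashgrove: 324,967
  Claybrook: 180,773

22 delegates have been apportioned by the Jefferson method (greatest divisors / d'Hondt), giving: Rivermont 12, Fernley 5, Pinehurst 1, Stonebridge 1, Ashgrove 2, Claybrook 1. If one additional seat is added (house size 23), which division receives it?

Priority for the next seat is population ÷ (current seats + 1).
Priorities: Rivermont 109043.615, Fernley 116166.167, Pinehurst 92530.000, Stonebridge 85232.500, Ashgrove 108322.333, Claybrook 90386.500.
Highest priority: Fernley.

Fernley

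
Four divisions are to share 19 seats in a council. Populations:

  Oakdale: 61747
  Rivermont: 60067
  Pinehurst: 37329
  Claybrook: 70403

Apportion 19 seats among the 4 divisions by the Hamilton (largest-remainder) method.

Oakdale=5, Rivermont=5, Pinehurst=3, Claybrook=6

The standard divisor is 229546/19 ≈ 12081.368.
Standard quotas: Oakdale 5.1109, Rivermont 4.9719, Pinehurst 3.0898, Claybrook 5.8274.
Lower quotas: Oakdale 5, Rivermont 4, Pinehurst 3, Claybrook 5 (sum 17, leaving 2 seats).
Remainders in descending order: Rivermont 0.9719, Claybrook 0.8274, Oakdale 0.1109, Pinehurst 0.0898.
Largest remainders: Rivermont, Claybrook receive the extra seats.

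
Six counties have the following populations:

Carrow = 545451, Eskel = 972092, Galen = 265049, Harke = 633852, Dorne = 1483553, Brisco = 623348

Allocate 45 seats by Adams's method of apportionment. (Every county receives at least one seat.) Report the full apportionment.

Standard divisor 4523345/45 ≈ 100518.778; standard quotas: Carrow 5.426, Eskel 9.671, Galen 2.637, Harke 6.306, Dorne 14.759, Brisco 6.201.
Rounding up gives 6, 10, 3, 7, 15, 7 = 48 seats, so the divisor must be adjusted.
With modified divisor 107000: modified quotas Carrow 5.098, Eskel 9.085, Galen 2.477, Harke 5.924, Dorne 13.865, Brisco 5.826.
Rounding up: Carrow 6, Eskel 10, Galen 3, Harke 6, Dorne 14, Brisco 6 (total 45).

Carrow 6; Eskel 10; Galen 3; Harke 6; Dorne 14; Brisco 6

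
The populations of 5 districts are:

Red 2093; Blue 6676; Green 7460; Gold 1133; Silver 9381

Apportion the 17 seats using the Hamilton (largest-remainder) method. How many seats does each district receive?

The standard divisor is 26743/17 ≈ 1573.118.
Standard quotas: Red 1.3305, Blue 4.2438, Green 4.7422, Gold 0.7202, Silver 5.9633.
Lower quotas: Red 1, Blue 4, Green 4, Gold 0, Silver 5 (sum 14, leaving 3 seats).
Remainders in descending order: Silver 0.9633, Green 0.7422, Gold 0.7202, Red 0.3305, Blue 0.2438.
The surplus seats go to Silver, Green, Gold.

Red 1, Blue 4, Green 5, Gold 1, Silver 6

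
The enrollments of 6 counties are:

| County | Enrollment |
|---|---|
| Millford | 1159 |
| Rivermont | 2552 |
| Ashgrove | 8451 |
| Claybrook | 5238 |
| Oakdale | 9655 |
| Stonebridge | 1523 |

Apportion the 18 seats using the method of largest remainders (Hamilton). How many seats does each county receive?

Standard divisor: 28578 ÷ 18 ≈ 1587.667.
Standard quotas: Millford 0.7300, Rivermont 1.6074, Ashgrove 5.3229, Claybrook 3.2992, Oakdale 6.0813, Stonebridge 0.9593.
Lower quotas: Millford 0, Rivermont 1, Ashgrove 5, Claybrook 3, Oakdale 6, Stonebridge 0 (sum 15, leaving 3 seats).
Remainders in descending order: Stonebridge 0.9593, Millford 0.7300, Rivermont 0.6074, Ashgrove 0.3229, Claybrook 0.2992, Oakdale 0.0813.
The surplus seats go to Stonebridge, Millford, Rivermont.

Millford 1; Rivermont 2; Ashgrove 5; Claybrook 3; Oakdale 6; Stonebridge 1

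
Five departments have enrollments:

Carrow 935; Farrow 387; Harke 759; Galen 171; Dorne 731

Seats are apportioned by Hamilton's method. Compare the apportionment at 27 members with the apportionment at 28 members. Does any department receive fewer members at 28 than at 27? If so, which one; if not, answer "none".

At 27 seats: Carrow 8, Farrow 3, Harke 7, Galen 2, Dorne 7.
At 28 seats: Carrow 9, Farrow 4, Harke 7, Galen 1, Dorne 7.
Galen drops from 2 to 1.

Galen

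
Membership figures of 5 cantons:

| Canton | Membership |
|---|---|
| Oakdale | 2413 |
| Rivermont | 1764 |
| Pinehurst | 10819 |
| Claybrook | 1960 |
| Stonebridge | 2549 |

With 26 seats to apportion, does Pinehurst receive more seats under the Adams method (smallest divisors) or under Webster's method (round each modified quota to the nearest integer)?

Adams: Oakdale 3, Rivermont 3, Pinehurst 13, Claybrook 3, Stonebridge 4.
Webster: Oakdale 3, Rivermont 2, Pinehurst 15, Claybrook 3, Stonebridge 3.
Pinehurst gets 13 under Adams and 15 under Webster.

Webster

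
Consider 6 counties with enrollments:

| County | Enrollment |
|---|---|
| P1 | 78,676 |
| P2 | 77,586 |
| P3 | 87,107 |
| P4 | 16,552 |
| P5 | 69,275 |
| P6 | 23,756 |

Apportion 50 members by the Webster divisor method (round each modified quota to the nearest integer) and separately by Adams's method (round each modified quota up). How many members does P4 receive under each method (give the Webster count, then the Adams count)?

Webster: P1 11, P2 11, P3 13, P4 2, P5 10, P6 3.
Adams: P1 11, P2 11, P3 12, P4 3, P5 9, P6 4.
P4 gets 2 under Webster and 3 under Adams.

2 and 3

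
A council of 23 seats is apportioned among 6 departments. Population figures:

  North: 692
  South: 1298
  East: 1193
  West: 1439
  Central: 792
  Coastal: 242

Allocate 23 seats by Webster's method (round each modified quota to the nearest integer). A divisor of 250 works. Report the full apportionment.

North 3; South 5; East 5; West 6; Central 3; Coastal 1

With modified divisor 250: modified quotas North 2.768, South 5.192, East 4.772, West 5.756, Central 3.168, Coastal 0.968.
Rounding to the nearest integer: North 3, South 5, East 5, West 6, Central 3, Coastal 1 (total 23).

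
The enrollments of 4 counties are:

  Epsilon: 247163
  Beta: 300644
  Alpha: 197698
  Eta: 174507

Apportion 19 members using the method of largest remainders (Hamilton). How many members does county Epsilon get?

5

Standard divisor: 920012 ÷ 19 ≈ 48421.684.
Standard quotas: Epsilon 5.1044, Beta 6.2089, Alpha 4.0828, Eta 3.6039.
Lower quotas: Epsilon 5, Beta 6, Alpha 4, Eta 3 (sum 18, leaving 1 seat).
Remainders in descending order: Eta 0.6039, Beta 0.2089, Epsilon 0.1044, Alpha 0.0828.
The surplus seat goes to Eta.
Epsilon receives 5.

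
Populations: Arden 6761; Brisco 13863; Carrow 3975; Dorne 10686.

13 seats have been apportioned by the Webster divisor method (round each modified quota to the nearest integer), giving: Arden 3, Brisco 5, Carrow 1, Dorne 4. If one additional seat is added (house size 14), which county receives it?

Priority for the next seat is population ÷ (current seats + 0.5).
Priorities: Arden 1931.714, Brisco 2520.545, Carrow 2650.000, Dorne 2374.667.
Highest priority: Carrow.

Carrow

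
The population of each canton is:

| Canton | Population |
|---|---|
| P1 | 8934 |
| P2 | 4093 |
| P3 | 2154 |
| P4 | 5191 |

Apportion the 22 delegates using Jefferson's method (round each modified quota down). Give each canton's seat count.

P1=10, P2=4, P3=2, P4=6

Standard divisor 20372/22 ≈ 926; standard quotas: P1 9.648, P2 4.420, P3 2.326, P4 5.606.
Rounding down gives 9, 4, 2, 5 = 20 seats, so the divisor must be adjusted.
With modified divisor 840: modified quotas P1 10.636, P2 4.873, P3 2.564, P4 6.180.
Rounding down: P1 10, P2 4, P3 2, P4 6 (total 22).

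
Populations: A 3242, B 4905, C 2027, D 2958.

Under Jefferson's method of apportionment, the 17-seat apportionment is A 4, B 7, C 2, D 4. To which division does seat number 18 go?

Priority for the next seat is population ÷ (current seats + 1).
Priorities: A 648.400, B 613.125, C 675.667, D 591.600.
Highest priority: C.

C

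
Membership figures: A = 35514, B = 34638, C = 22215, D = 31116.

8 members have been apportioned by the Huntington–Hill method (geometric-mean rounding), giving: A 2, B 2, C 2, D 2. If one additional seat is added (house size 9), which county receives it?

A

Priority for the next seat is population ÷ (√(s·(s+1))).
Priorities: A 14498.530, B 14140.904, C 9069.236, D 12703.054.
Highest priority: A.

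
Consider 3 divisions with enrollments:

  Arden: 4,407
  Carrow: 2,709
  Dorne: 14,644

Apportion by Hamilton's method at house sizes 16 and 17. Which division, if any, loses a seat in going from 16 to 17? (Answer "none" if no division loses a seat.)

none

At 16 seats: Arden 3, Carrow 2, Dorne 11.
At 17 seats: Arden 4, Carrow 2, Dorne 11.
No division's allocation decreased.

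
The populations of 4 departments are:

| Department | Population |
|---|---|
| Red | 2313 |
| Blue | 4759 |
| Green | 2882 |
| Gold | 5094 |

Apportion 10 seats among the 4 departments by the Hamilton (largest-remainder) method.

Red: 2, Blue: 3, Green: 2, Gold: 3

The standard divisor is 15048/10 ≈ 1504.8.
Standard quotas: Red 1.5371, Blue 3.1625, Green 1.9152, Gold 3.3852.
Lower quotas: Red 1, Blue 3, Green 1, Gold 3 (sum 8, leaving 2 seats).
Remainders in descending order: Green 0.9152, Red 0.5371, Gold 0.3852, Blue 0.1625.
The surplus seats go to Green, Red.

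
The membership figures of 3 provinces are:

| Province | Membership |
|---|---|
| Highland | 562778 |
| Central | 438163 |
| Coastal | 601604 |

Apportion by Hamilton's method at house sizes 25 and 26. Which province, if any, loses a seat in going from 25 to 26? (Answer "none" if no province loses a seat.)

none

At 25 seats: Highland 9, Central 7, Coastal 9.
At 26 seats: Highland 9, Central 7, Coastal 10.
No province's allocation decreased.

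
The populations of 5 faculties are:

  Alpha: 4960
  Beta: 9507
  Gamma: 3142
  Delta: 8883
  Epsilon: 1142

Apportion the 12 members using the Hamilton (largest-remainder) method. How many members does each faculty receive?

Total 27634; standard divisor 27634/12 ≈ 2302.833.
Standard quotas: Alpha 2.1539, Beta 4.1284, Gamma 1.3644, Delta 3.8574, Epsilon 0.4959.
Lower quotas: Alpha 2, Beta 4, Gamma 1, Delta 3, Epsilon 0 (sum 10, leaving 2 seats).
Remainders in descending order: Delta 0.8574, Epsilon 0.4959, Gamma 0.3644, Alpha 0.1539, Beta 0.1284.
The surplus seats go to Delta, Epsilon.

Alpha 2, Beta 4, Gamma 1, Delta 4, Epsilon 1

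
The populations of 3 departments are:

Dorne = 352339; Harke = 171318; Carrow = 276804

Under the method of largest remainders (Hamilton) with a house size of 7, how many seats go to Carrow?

2

Total 800461; standard divisor 800461/7 ≈ 114351.571.
Standard quotas: Dorne 3.0812, Harke 1.4982, Carrow 2.4206.
Lower quotas: Dorne 3, Harke 1, Carrow 2 (sum 6, leaving 1 seat).
Remainders in descending order: Harke 0.4982, Carrow 0.4206, Dorne 0.0812.
Largest remainder: Harke receives the extra seat.
Carrow receives 2.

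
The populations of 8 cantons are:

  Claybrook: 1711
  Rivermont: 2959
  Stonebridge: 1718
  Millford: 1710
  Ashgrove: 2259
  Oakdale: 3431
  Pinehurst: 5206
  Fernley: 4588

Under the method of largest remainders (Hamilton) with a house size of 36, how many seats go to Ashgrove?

The standard divisor is 23582/36 ≈ 655.056.
Standard quotas: Claybrook 2.6120, Rivermont 4.5172, Stonebridge 2.6227, Millford 2.6105, Ashgrove 3.4486, Oakdale 5.2377, Pinehurst 7.9474, Fernley 7.0040.
Lower quotas: Claybrook 2, Rivermont 4, Stonebridge 2, Millford 2, Ashgrove 3, Oakdale 5, Pinehurst 7, Fernley 7 (sum 32, leaving 4 seats).
Remainders in descending order: Pinehurst 0.9474, Stonebridge 0.6227, Claybrook 0.6120, Millford 0.6105, Rivermont 0.5172, Ashgrove 0.4486, Oakdale 0.2377, Fernley 0.0040.
The surplus seats go to Pinehurst, Stonebridge, Claybrook, Millford.
Ashgrove receives 3.

3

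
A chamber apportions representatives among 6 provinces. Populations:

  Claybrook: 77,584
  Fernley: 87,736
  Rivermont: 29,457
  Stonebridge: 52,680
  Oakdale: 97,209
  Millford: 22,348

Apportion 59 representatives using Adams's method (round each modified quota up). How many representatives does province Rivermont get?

Standard divisor 367014/59 ≈ 6220.576; standard quotas: Claybrook 12.472, Fernley 14.104, Rivermont 4.735, Stonebridge 8.469, Oakdale 15.627, Millford 3.593.
Rounding up gives 13, 15, 5, 9, 16, 4 = 62 seats, so the divisor must be adjusted.
With modified divisor 6500: modified quotas Claybrook 11.936, Fernley 13.498, Rivermont 4.532, Stonebridge 8.105, Oakdale 14.955, Millford 3.438.
Rounding up: Claybrook 12, Fernley 14, Rivermont 5, Stonebridge 9, Oakdale 15, Millford 4 (total 59).
Rivermont receives 5.

5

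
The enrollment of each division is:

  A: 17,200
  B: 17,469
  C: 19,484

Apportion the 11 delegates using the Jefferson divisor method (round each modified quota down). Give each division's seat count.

Standard divisor 54153/11 ≈ 4923; standard quotas: A 3.494, B 3.548, C 3.958.
Rounding down gives 3, 3, 3 = 9 seats, so the divisor must be adjusted.
With modified divisor 4330: modified quotas A 3.972, B 4.034, C 4.500.
Rounding down: A 3, B 4, C 4 (total 11).

A: 3, B: 4, C: 4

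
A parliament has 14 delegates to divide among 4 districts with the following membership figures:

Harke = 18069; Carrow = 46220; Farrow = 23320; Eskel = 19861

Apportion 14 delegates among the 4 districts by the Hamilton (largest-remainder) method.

Standard divisor: 107470 ÷ 14 ≈ 7676.429.
Standard quotas: Harke 2.3538, Carrow 6.0210, Farrow 3.0379, Eskel 2.5873.
Lower quotas: Harke 2, Carrow 6, Farrow 3, Eskel 2 (sum 13, leaving 1 seat).
Remainders in descending order: Eskel 0.5873, Harke 0.3538, Farrow 0.0379, Carrow 0.0210.
Largest remainder: Eskel receives the extra seat.

Harke 2, Carrow 6, Farrow 3, Eskel 3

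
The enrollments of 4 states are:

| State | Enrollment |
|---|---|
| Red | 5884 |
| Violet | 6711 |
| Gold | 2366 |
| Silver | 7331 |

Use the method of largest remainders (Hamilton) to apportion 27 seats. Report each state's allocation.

Red 7, Violet 8, Gold 3, Silver 9

The standard divisor is 22292/27 ≈ 825.63.
Standard quotas: Red 7.1267, Violet 8.1283, Gold 2.8657, Silver 8.8793.
Lower quotas: Red 7, Violet 8, Gold 2, Silver 8 (sum 25, leaving 2 seats).
Remainders in descending order: Silver 0.8793, Gold 0.8657, Violet 0.1283, Red 0.1267.
Largest remainders: Silver, Gold receive the extra seats.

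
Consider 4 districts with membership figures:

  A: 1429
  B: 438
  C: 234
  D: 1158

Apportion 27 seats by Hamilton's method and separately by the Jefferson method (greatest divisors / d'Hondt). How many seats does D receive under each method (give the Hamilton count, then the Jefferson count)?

9 and 10

Hamilton: A 12, B 4, C 2, D 9.
Jefferson: A 12, B 3, C 2, D 10.
D gets 9 under Hamilton and 10 under Jefferson.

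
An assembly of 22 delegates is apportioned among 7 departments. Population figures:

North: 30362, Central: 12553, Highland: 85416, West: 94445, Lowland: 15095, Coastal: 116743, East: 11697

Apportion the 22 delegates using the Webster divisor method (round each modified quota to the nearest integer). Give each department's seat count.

North: 2; Central: 1; Highland: 5; West: 5; Lowland: 1; Coastal: 7; East: 1

Standard divisor 366311/22 ≈ 16650.5; standard quotas: North 1.823, Central 0.754, Highland 5.130, West 5.672, Lowland 0.907, Coastal 7.011, East 0.703.
Rounding to the nearest integer gives 2, 1, 5, 6, 1, 7, 1 = 23 seats, so the divisor must be adjusted.
With modified divisor 17600: modified quotas North 1.725, Central 0.713, Highland 4.853, West 5.366, Lowland 0.858, Coastal 6.633, East 0.665.
Rounding to the nearest integer: North 2, Central 1, Highland 5, West 5, Lowland 1, Coastal 7, East 1 (total 22).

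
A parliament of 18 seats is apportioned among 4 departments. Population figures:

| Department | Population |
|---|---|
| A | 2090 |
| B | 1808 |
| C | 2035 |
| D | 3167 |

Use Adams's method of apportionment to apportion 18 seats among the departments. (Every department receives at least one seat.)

Standard divisor 9100/18 ≈ 505.556; standard quotas: A 4.134, B 3.576, C 4.025, D 6.264.
Rounding up gives 5, 4, 5, 7 = 21 seats, so the divisor must be adjusted.
With modified divisor 570: modified quotas A 3.667, B 3.172, C 3.570, D 5.556.
Rounding up: A 4, B 4, C 4, D 6 (total 18).

A 4, B 4, C 4, D 6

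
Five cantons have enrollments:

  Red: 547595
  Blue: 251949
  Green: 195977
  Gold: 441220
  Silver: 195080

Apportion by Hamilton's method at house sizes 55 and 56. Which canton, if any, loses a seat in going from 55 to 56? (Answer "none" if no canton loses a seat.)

none

At 55 seats: Red 18, Blue 8, Green 7, Gold 15, Silver 7.
At 56 seats: Red 19, Blue 8, Green 7, Gold 15, Silver 7.
No canton's allocation decreased.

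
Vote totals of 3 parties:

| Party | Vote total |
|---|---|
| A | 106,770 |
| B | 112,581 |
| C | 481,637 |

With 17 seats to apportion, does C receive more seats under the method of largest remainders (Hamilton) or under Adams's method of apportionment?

Hamilton

Hamilton: A 2, B 3, C 12.
Adams: A 3, B 3, C 11.
C gets 12 under Hamilton and 11 under Adams.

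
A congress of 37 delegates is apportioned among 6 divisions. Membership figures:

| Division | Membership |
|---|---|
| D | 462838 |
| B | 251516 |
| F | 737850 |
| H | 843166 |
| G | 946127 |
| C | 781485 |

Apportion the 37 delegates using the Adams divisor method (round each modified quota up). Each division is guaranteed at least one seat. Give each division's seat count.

D 4, B 3, F 7, H 8, G 8, C 7

Standard divisor 4022982/37 ≈ 108729.243; standard quotas: D 4.257, B 2.313, F 6.786, H 7.755, G 8.702, C 7.187.
Rounding up gives 5, 3, 7, 8, 9, 8 = 40 seats, so the divisor must be adjusted.
With modified divisor 119400: modified quotas D 3.876, B 2.106, F 6.180, H 7.062, G 7.924, C 6.545.
Rounding up: D 4, B 3, F 7, H 8, G 8, C 7 (total 37).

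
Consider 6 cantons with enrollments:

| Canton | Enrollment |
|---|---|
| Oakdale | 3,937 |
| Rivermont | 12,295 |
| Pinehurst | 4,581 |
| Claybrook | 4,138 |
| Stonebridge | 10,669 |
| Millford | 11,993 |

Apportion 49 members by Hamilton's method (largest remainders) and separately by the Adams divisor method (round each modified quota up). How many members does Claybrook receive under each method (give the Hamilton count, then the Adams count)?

4 and 5

Hamilton: Oakdale 4, Rivermont 13, Pinehurst 5, Claybrook 4, Stonebridge 11, Millford 12.
Adams: Oakdale 4, Rivermont 12, Pinehurst 5, Claybrook 5, Stonebridge 11, Millford 12.
Claybrook gets 4 under Hamilton and 5 under Adams.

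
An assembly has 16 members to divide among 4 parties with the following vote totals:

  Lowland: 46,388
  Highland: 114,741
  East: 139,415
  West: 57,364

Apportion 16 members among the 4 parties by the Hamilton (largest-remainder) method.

Lowland: 2, Highland: 5, East: 6, West: 3

Total 357908; standard divisor 357908/16 ≈ 22369.25.
Standard quotas: Lowland 2.0737, Highland 5.1294, East 6.2324, West 2.5644.
Lower quotas: Lowland 2, Highland 5, East 6, West 2 (sum 15, leaving 1 seat).
Remainders in descending order: West 0.5644, East 0.2324, Highland 0.1294, Lowland 0.0737.
Largest remainder: West receives the extra seat.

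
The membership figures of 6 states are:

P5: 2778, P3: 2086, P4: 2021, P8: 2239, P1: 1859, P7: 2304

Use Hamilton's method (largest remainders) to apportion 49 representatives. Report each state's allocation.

P5 10; P3 8; P4 7; P8 8; P1 7; P7 9

Standard divisor: 13287 ÷ 49 ≈ 271.163.
Standard quotas: P5 10.245, P3 7.693, P4 7.453, P8 8.257, P1 6.856, P7 8.497.
Lower quotas: P5 10, P3 7, P4 7, P8 8, P1 6, P7 8 (sum 46, leaving 3 seats).
Remainders in descending order: P1 0.856, P3 0.693, P7 0.497, P4 0.453, P8 0.257, P5 0.245.
Largest remainders: P1, P3, P7 receive the extra seats.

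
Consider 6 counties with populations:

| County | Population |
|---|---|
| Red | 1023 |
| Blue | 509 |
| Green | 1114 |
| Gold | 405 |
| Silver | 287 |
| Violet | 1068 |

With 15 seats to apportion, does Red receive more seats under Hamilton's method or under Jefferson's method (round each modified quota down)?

Jefferson

Hamilton: Red 3, Blue 2, Green 4, Gold 1, Silver 1, Violet 4.
Jefferson: Red 4, Blue 1, Green 4, Gold 1, Silver 1, Violet 4.
Red gets 3 under Hamilton and 4 under Jefferson.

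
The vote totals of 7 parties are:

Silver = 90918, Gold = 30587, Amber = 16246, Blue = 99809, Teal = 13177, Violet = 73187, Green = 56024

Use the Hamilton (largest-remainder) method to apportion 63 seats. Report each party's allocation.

Silver 15; Gold 5; Amber 3; Blue 17; Teal 2; Violet 12; Green 9

Total 379948; standard divisor 379948/63 ≈ 6030.921.
Standard quotas: Silver 15.0753, Gold 5.0717, Amber 2.6938, Blue 16.5495, Teal 2.1849, Violet 12.1353, Green 9.2895.
Lower quotas: Silver 15, Gold 5, Amber 2, Blue 16, Teal 2, Violet 12, Green 9 (sum 61, leaving 2 seats).
Remainders in descending order: Amber 0.6938, Blue 0.5495, Green 0.2895, Teal 0.1849, Violet 0.1353, Silver 0.0753, Gold 0.0717.
The surplus seats go to Amber, Blue.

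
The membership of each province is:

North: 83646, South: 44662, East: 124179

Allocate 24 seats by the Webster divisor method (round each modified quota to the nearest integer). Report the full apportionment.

Standard divisor 252487/24 ≈ 10520.292; standard quotas: North 7.951, South 4.245, East 11.804.
Rounding to the nearest integer gives North 8, South 4, East 12 — total 24, matching the house size, so no adjustment is needed.

North 8; South 4; East 12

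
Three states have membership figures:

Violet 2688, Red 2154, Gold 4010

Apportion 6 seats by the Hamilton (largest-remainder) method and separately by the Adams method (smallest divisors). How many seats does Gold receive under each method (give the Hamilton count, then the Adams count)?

3 and 2

Hamilton: Violet 2, Red 1, Gold 3.
Adams: Violet 2, Red 2, Gold 2.
Gold gets 3 under Hamilton and 2 under Adams.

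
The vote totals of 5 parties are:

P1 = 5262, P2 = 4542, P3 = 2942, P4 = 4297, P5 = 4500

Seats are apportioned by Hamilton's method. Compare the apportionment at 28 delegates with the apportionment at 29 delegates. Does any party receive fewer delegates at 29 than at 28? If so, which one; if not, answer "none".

none

At 28 seats: P1 7, P2 6, P3 4, P4 5, P5 6.
At 29 seats: P1 7, P2 6, P3 4, P4 6, P5 6.
No party's allocation decreased.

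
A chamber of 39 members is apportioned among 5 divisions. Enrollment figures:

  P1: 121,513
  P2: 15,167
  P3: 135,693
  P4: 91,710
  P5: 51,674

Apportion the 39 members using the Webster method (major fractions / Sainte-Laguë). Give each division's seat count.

Standard divisor 415757/39 ≈ 10660.436; standard quotas: P1 11.399, P2 1.423, P3 12.729, P4 8.603, P5 4.847.
Rounding to the nearest integer gives P1 11, P2 1, P3 13, P4 9, P5 5 — total 39, matching the house size, so no adjustment is needed.

P1 11; P2 1; P3 13; P4 9; P5 5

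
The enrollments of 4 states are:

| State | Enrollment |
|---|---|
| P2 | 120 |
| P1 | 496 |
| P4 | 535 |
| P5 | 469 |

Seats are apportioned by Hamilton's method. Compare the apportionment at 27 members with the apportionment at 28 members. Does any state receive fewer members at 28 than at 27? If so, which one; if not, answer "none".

At 27 seats: P2 2, P1 8, P4 9, P5 8.
At 28 seats: P2 2, P1 9, P4 9, P5 8.
No state's allocation decreased.

none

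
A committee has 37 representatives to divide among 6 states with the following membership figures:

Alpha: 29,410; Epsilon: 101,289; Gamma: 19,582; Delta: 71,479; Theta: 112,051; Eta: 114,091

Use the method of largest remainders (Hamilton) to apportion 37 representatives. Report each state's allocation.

Standard divisor: 447902 ÷ 37 ≈ 12105.459.
Standard quotas: Alpha 2.4295, Epsilon 8.3672, Gamma 1.6176, Delta 5.9047, Theta 9.2562, Eta 9.4248.
Lower quotas: Alpha 2, Epsilon 8, Gamma 1, Delta 5, Theta 9, Eta 9 (sum 34, leaving 3 seats).
Remainders in descending order: Delta 0.9047, Gamma 0.6176, Alpha 0.4295, Eta 0.4248, Epsilon 0.3672, Theta 0.2562.
The surplus seats go to Delta, Gamma, Alpha.

Alpha=3, Epsilon=8, Gamma=2, Delta=6, Theta=9, Eta=9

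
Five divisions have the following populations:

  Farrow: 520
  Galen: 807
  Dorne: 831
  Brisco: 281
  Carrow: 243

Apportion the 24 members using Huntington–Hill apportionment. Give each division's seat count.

With divisor 113: modified quotas Farrow 4.602, Galen 7.142, Dorne 7.354, Brisco 2.487, Carrow 2.150.
Geometric-mean thresholds: Farrow √(4·5)=4.472, Galen √(7·8)=7.483, Dorne √(7·8)=7.483, Brisco √(2·3)=2.449, Carrow √(2·3)=2.449.
Each quota rounded against its threshold gives Farrow 5, Galen 7, Dorne 7, Brisco 3, Carrow 2 (total 24).

Farrow 5; Galen 7; Dorne 7; Brisco 3; Carrow 2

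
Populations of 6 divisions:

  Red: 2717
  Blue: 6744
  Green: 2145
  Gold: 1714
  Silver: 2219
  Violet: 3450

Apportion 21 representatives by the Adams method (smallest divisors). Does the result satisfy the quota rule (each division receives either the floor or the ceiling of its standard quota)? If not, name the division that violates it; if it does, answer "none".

none

Standard quotas: Red 3.005, Blue 7.458, Green 2.372, Gold 1.896, Silver 2.454, Violet 3.815.
Adams allocation: Red 3, Blue 7, Green 2, Gold 2, Silver 3, Violet 4.
Every allocation lies between the lower and upper quota.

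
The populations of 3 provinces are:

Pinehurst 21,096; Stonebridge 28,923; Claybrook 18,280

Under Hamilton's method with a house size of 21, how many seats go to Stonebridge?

Standard divisor: 68299 ÷ 21 ≈ 3252.333.
Standard quotas: Pinehurst 6.4864, Stonebridge 8.8930, Claybrook 5.6206.
Lower quotas: Pinehurst 6, Stonebridge 8, Claybrook 5 (sum 19, leaving 2 seats).
Remainders in descending order: Stonebridge 0.8930, Claybrook 0.6206, Pinehurst 0.4864.
Largest remainders: Stonebridge, Claybrook receive the extra seats.
Stonebridge receives 9.

9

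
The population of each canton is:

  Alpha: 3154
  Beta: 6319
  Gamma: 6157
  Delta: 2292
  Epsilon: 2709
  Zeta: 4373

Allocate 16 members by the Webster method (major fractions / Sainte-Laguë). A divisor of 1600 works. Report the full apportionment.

With modified divisor 1600: modified quotas Alpha 1.971, Beta 3.949, Gamma 3.848, Delta 1.433, Epsilon 1.693, Zeta 2.733.
Rounding to the nearest integer: Alpha 2, Beta 4, Gamma 4, Delta 1, Epsilon 2, Zeta 3 (total 16).

Alpha 2, Beta 4, Gamma 4, Delta 1, Epsilon 2, Zeta 3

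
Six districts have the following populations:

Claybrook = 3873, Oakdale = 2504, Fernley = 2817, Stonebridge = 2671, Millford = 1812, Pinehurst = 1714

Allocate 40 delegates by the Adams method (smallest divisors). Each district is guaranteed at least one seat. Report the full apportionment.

Standard divisor 15391/40 ≈ 384.775; standard quotas: Claybrook 10.066, Oakdale 6.508, Fernley 7.321, Stonebridge 6.942, Millford 4.709, Pinehurst 4.455.
Rounding up gives 11, 7, 8, 7, 5, 5 = 43 seats, so the divisor must be adjusted.
With modified divisor 420: modified quotas Claybrook 9.221, Oakdale 5.962, Fernley 6.707, Stonebridge 6.360, Millford 4.314, Pinehurst 4.081.
Rounding up: Claybrook 10, Oakdale 6, Fernley 7, Stonebridge 7, Millford 5, Pinehurst 5 (total 40).

Claybrook=10; Oakdale=6; Fernley=7; Stonebridge=7; Millford=5; Pinehurst=5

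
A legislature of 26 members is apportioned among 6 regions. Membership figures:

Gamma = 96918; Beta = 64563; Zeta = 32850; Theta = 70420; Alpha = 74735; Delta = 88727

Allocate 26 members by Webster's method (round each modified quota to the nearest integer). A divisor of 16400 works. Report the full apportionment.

With modified divisor 16400: modified quotas Gamma 5.910, Beta 3.937, Zeta 2.003, Theta 4.294, Alpha 4.557, Delta 5.410.
Rounding to the nearest integer: Gamma 6, Beta 4, Zeta 2, Theta 4, Alpha 5, Delta 5 (total 26).

Gamma 6, Beta 4, Zeta 2, Theta 4, Alpha 5, Delta 5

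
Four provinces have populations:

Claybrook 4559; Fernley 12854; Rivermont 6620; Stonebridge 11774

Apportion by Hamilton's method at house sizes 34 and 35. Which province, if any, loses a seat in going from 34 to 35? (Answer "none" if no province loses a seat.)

At 34 seats: Claybrook 5, Fernley 12, Rivermont 6, Stonebridge 11.
At 35 seats: Claybrook 4, Fernley 13, Rivermont 6, Stonebridge 12.
Claybrook drops from 5 to 4.

Claybrook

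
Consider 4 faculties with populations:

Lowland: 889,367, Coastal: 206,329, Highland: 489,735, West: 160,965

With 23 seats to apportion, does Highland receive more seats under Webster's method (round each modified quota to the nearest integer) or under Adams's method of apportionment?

Adams

Webster: Lowland 12, Coastal 3, Highland 6, West 2.
Adams: Lowland 11, Coastal 3, Highland 7, West 2.
Highland gets 6 under Webster and 7 under Adams.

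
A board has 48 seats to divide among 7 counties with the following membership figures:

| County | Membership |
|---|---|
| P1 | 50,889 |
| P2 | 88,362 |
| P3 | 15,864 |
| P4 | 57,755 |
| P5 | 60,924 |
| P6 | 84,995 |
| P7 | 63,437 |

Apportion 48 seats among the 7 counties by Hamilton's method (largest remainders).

P1 6, P2 10, P3 2, P4 6, P5 7, P6 10, P7 7

The standard divisor is 422226/48 ≈ 8796.375.
Standard quotas: P1 5.7852, P2 10.0453, P3 1.8035, P4 6.5658, P5 6.9260, P6 9.6625, P7 7.2117.
Lower quotas: P1 5, P2 10, P3 1, P4 6, P5 6, P6 9, P7 7 (sum 44, leaving 4 seats).
Remainders in descending order: P5 0.9260, P3 0.8035, P1 0.7852, P6 0.6625, P4 0.5658, P7 0.2117, P2 0.0453.
Largest remainders: P5, P3, P1, P6 receive the extra seats.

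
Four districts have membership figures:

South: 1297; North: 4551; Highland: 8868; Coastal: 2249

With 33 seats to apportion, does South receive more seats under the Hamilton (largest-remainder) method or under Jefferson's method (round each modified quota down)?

Hamilton: South 3, North 9, Highland 17, Coastal 4.
Jefferson: South 2, North 9, Highland 18, Coastal 4.
South gets 3 under Hamilton and 2 under Jefferson.

Hamilton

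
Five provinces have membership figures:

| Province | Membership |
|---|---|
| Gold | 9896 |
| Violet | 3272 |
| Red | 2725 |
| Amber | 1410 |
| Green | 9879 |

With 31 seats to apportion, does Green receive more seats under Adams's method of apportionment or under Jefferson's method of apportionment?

Adams: Gold 11, Violet 4, Red 3, Amber 2, Green 11.
Jefferson: Gold 12, Violet 3, Red 3, Amber 1, Green 12.
Green gets 11 under Adams and 12 under Jefferson.

Jefferson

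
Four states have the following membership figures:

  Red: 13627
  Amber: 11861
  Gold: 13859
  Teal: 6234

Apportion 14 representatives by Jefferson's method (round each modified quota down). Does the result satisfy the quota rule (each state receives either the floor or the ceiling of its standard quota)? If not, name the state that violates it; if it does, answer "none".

none

Standard quotas: Red 4.185, Amber 3.643, Gold 4.257, Teal 1.915.
Jefferson allocation: Red 4, Amber 4, Gold 4, Teal 2.
Every allocation lies between the lower and upper quota.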